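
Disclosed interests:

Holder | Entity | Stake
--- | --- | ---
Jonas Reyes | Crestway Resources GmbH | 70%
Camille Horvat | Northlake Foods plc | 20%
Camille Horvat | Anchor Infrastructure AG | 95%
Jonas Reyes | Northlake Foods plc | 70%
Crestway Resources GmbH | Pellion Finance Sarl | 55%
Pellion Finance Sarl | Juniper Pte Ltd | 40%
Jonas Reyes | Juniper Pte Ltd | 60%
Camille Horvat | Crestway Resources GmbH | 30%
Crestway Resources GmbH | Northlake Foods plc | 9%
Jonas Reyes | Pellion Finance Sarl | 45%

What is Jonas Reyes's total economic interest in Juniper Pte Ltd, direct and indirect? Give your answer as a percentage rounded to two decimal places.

93.40%

Jonas reaches Juniper along 3 paths.
Direct stake: 60% = 60%.
Via Pellion: 45% × 40% = 18%.
Via Crestway → Pellion: 70% × 55% × 40% = 15.4%.
Total: 60% + 18% + 15.4% = 93.4%.
Rounded: 93.40%.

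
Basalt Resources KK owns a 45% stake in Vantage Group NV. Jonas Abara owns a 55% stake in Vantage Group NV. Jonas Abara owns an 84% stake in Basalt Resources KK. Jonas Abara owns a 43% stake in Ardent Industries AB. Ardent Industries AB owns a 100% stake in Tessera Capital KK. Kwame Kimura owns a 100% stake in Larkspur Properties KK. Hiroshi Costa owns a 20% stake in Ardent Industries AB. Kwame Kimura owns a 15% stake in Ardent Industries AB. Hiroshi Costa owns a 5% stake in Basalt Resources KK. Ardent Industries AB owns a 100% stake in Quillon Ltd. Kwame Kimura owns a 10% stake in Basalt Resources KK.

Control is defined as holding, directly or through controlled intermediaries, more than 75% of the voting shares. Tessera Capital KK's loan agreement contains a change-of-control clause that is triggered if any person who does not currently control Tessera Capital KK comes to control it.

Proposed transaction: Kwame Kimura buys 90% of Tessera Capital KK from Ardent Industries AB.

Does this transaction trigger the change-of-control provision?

Yes

The purchase adds only to Kwame's holdings (Ardent's stake shrinks), so Kwame is the only person who could newly come to control Tessera.
Kwame holds 100% of Larkspur, so Kwame controls Larkspur.
Neither Kwame nor any entity Kwame controls holds any voting interest in Tessera.
So before the transaction, Kwame does not control Tessera.
After the purchase, Kwame holds 90% of Tessera directly, and Ardent's stake falls to 10%.
Kwame holds 90% of Tessera, so Kwame controls Tessera.
Kwame did not control Tessera before and does after, so the clause is triggered.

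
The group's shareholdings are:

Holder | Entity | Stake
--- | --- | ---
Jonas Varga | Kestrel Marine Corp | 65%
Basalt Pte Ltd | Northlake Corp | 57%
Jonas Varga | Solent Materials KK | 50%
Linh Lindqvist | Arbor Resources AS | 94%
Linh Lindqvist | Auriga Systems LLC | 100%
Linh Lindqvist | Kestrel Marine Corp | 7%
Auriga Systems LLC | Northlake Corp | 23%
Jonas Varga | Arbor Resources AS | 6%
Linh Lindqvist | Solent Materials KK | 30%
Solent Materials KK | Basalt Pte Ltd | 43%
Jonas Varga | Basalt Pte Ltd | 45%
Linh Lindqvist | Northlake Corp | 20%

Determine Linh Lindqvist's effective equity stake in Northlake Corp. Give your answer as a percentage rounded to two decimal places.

Linh reaches Northlake along 3 paths.
Direct stake: 20% = 20%.
Via Auriga: 100% × 23% = 23%.
Via Solent → Basalt: 30% × 43% × 57% = 7.353%.
Total: 20% + 23% + 7.353% = 50.353%.
Rounded: 50.35%.

50.35%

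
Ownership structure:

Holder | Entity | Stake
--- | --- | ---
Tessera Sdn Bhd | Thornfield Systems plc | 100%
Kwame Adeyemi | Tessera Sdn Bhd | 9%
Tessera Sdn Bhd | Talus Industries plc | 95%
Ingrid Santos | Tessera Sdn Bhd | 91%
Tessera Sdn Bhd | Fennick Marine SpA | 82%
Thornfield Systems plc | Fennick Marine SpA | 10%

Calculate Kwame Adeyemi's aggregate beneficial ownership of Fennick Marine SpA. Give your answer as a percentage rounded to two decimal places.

Kwame reaches Fennick along 2 paths.
Via Tessera: 9% × 82% = 7.38%.
Via Tessera → Thornfield: 9% × 100% × 10% = 0.9%.
Total: 7.38% + 0.9% = 8.28%.

8.28%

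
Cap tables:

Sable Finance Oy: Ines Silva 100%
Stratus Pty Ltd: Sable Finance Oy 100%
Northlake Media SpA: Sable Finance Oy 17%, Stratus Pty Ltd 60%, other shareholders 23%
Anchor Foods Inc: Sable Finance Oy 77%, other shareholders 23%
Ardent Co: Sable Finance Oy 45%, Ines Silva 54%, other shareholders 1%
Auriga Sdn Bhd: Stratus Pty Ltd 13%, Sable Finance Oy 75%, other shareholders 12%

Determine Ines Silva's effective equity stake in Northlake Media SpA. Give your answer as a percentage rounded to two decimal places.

77.00%

Ines reaches Northlake along 2 paths.
Via Sable: 100% × 17% = 17%.
Via Sable → Stratus: 100% × 100% × 60% = 60%.
Total: 17% + 60% = 77%.
Rounded: 77.00%.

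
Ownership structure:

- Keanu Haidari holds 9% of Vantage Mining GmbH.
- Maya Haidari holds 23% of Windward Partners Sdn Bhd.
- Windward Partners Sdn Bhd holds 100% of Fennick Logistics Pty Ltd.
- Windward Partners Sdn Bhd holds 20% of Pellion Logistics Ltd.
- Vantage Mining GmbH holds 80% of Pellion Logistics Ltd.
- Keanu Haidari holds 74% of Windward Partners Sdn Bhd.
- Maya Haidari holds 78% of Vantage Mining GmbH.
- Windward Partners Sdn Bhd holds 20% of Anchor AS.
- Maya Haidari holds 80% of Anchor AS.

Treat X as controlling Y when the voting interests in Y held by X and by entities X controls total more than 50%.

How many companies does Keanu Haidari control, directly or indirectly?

Keanu holds 74% of Windward, so Keanu controls Windward.
Windward holds 100% of Fennick, so Keanu controls Fennick.
No other company's threshold is met.
Keanu controls 2 companies.

2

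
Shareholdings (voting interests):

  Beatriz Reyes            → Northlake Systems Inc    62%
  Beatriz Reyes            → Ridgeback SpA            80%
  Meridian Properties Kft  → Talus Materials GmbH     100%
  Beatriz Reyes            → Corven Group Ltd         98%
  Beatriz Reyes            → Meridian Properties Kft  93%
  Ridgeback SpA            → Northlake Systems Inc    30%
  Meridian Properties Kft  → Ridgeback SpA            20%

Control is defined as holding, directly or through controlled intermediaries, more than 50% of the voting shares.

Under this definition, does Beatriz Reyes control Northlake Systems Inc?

Yes

Beatriz holds 93% of Meridian, so Beatriz controls Meridian.
Beatriz and Meridian together hold 80% + 20% = 100% of Ridgeback, so Beatriz controls Ridgeback.
Beatriz and Ridgeback together hold 62% + 30% = 92% of Northlake, so Beatriz controls Northlake.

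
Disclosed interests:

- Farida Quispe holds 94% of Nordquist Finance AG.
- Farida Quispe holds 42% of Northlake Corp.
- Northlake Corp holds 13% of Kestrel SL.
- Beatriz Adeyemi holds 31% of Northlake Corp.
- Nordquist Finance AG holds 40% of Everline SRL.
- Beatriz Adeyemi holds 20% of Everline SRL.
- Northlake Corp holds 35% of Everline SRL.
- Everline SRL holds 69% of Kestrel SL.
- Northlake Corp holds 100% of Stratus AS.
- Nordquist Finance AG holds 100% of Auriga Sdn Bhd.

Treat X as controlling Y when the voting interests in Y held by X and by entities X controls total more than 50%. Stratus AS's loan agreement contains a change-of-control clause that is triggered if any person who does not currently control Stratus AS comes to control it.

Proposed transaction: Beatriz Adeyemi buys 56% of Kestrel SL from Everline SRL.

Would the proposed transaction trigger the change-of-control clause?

The purchase adds only to Beatriz's holdings (Everline's stake shrinks), so Beatriz is the only person who could newly come to control Stratus.
Beatriz's largest direct stake is 31% in Northlake, which does not meet the threshold, so Beatriz controls no company.
Neither Beatriz nor any entity Beatriz controls holds any voting interest in Stratus.
So before the transaction, Beatriz does not control Stratus.
After the purchase, Beatriz holds 56% of Kestrel directly, and Everline's stake falls to 13%.
Beatriz holds 56% of Kestrel, so Beatriz controls Kestrel.
After the transaction, neither Beatriz nor any entity Beatriz controls holds a voting interest in Stratus, so Beatriz still does not control it.
No new person acquires control, so the clause is not triggered.

No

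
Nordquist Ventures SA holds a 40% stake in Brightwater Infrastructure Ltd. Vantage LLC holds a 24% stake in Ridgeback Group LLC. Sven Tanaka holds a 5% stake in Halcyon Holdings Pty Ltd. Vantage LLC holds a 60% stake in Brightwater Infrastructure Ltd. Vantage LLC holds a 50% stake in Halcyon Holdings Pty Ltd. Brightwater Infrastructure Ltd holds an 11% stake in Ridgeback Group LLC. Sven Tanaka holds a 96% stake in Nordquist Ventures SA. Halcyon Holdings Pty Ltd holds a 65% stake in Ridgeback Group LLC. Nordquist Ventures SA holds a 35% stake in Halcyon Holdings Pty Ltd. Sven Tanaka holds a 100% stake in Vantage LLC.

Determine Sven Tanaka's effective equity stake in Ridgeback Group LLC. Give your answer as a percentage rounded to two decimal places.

92.41%

Sven reaches Ridgeback along 6 paths.
Via Vantage → Halcyon: 100% × 50% × 65% = 32.5%.
Via Nordquist → Halcyon: 96% × 35% × 65% = 21.84%.
Via Halcyon: 5% × 65% = 3.25%.
Via Nordquist → Brightwater: 96% × 40% × 11% = 4.224%.
Via Vantage → Brightwater: 100% × 60% × 11% = 6.6%.
Via Vantage: 100% × 24% = 24%.
Total: 32.5% + 21.84% + 3.25% + 4.224% + 6.6% + 24% = 92.414%.
Rounded: 92.41%.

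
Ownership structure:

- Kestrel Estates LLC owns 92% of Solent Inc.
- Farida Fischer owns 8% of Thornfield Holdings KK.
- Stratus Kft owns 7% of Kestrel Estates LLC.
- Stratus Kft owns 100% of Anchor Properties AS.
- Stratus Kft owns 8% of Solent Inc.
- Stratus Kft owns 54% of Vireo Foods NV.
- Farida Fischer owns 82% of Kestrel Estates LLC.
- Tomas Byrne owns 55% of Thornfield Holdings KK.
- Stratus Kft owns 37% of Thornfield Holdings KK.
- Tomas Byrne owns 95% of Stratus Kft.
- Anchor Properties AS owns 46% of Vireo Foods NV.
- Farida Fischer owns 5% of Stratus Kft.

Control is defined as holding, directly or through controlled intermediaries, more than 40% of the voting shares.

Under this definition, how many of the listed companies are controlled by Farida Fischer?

Farida holds 82% of Kestrel, so Farida controls Kestrel.
Kestrel holds 92% of Solent, so Farida controls Solent.
No other company's threshold is met.
Farida controls 2 companies.

2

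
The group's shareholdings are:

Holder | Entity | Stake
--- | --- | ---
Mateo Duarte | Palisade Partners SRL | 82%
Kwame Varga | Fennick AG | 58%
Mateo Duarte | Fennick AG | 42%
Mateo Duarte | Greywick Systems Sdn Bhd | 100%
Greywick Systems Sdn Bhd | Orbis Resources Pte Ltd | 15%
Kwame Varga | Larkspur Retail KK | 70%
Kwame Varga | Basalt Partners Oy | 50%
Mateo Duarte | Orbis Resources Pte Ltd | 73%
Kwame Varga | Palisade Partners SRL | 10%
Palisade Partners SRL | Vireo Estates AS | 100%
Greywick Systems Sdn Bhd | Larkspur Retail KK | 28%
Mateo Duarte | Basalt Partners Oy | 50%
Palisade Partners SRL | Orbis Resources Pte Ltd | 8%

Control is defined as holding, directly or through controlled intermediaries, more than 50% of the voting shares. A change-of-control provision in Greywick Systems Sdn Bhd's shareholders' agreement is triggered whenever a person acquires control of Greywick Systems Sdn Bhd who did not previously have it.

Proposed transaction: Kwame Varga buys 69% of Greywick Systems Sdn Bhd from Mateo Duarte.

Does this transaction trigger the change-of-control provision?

The purchase adds only to Kwame's holdings (Mateo's stake shrinks), so Kwame is the only person who could newly come to control Greywick.
Kwame holds 58% of Fennick, so Kwame controls Fennick.
Kwame holds 70% of Larkspur, so Kwame controls Larkspur.
Neither Kwame nor any entity Kwame controls holds any voting interest in Greywick.
So before the transaction, Kwame does not control Greywick.
After the purchase, Kwame holds 69% of Greywick directly, and Mateo's stake falls to 31%.
Kwame holds 69% of Greywick, so Kwame controls Greywick.
Kwame did not control Greywick before and does after, so the clause is triggered.

Yes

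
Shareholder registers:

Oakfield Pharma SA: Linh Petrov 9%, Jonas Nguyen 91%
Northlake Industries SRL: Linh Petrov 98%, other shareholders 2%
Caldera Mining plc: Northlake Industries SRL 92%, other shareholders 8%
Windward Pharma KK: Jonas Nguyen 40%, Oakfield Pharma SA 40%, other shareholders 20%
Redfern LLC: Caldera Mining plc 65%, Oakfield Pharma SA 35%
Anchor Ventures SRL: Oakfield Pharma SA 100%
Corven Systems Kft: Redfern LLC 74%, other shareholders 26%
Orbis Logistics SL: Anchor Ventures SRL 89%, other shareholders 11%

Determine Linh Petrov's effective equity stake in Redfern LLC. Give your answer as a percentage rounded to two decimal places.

61.75%

Linh reaches Redfern along 2 paths.
Via Northlake → Caldera: 98% × 92% × 65% = 58.604%.
Via Oakfield: 9% × 35% = 3.15%.
Total: 58.604% + 3.15% = 61.754%.
Rounded: 61.75%.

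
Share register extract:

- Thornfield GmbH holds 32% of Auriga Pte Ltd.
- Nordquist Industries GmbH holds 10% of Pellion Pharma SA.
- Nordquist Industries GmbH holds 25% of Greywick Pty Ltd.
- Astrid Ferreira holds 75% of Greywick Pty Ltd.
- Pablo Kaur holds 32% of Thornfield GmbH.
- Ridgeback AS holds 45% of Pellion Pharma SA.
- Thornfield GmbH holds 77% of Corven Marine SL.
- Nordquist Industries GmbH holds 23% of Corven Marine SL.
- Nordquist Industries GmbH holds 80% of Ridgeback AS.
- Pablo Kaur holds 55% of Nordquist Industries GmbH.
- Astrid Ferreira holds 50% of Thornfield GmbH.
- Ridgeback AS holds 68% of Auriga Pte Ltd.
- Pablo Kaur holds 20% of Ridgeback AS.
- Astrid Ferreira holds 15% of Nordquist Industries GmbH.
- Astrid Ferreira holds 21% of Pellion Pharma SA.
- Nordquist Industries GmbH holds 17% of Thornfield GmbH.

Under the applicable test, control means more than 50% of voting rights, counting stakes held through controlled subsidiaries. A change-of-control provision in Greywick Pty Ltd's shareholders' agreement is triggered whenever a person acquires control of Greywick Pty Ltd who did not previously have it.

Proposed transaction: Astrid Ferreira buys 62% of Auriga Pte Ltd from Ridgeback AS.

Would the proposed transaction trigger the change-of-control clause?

No

The purchase adds only to Astrid's holdings (Ridgeback's stake shrinks), so Astrid is the only person who could newly come to control Greywick.
Astrid holds 75% of Greywick, so Astrid controls Greywick.
So Astrid already controls Greywick before the transaction.
After the purchase, Astrid holds 62% of Auriga directly, and Ridgeback's stake falls to 6%.
Astrid controlled Greywick already, so this is not a new person acquiring control; every other person's position is unchanged or reduced.
No new person acquires control, so the clause is not triggered.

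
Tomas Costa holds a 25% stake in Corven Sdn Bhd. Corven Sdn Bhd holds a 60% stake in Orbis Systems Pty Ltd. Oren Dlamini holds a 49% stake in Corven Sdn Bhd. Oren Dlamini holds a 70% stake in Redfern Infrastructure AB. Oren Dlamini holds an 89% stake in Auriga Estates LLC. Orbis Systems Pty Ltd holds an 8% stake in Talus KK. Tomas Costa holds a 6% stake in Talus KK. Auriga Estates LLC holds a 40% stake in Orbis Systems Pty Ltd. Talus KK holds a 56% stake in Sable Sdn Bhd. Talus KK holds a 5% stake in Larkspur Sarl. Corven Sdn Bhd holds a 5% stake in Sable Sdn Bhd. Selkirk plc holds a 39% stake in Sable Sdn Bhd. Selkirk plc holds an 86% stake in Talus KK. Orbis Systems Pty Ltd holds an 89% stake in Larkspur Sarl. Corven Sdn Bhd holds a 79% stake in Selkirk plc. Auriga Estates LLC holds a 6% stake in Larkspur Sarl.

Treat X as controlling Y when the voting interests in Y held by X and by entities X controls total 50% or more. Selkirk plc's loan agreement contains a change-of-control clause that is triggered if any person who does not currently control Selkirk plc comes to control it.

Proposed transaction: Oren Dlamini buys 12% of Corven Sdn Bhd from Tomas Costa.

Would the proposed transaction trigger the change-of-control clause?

The purchase adds only to Oren's holdings (Tomas's stake shrinks), so Oren is the only person who could newly come to control Selkirk.
Oren holds 89% of Auriga, so Oren controls Auriga.
Oren holds 70% of Redfern, so Oren controls Redfern.
Neither Oren nor any entity Oren controls holds any voting interest in Selkirk.
So before the transaction, Oren does not control Selkirk.
After the purchase, Oren's direct stake in Corven rises to 49% + 12% = 61%, and Tomas's stake falls to 13%.
Oren holds 61% of Corven, so Oren controls Corven.
Corven holds 79% of Selkirk, so Oren controls Selkirk.
Oren did not control Selkirk before and does after, so the clause is triggered.

Yes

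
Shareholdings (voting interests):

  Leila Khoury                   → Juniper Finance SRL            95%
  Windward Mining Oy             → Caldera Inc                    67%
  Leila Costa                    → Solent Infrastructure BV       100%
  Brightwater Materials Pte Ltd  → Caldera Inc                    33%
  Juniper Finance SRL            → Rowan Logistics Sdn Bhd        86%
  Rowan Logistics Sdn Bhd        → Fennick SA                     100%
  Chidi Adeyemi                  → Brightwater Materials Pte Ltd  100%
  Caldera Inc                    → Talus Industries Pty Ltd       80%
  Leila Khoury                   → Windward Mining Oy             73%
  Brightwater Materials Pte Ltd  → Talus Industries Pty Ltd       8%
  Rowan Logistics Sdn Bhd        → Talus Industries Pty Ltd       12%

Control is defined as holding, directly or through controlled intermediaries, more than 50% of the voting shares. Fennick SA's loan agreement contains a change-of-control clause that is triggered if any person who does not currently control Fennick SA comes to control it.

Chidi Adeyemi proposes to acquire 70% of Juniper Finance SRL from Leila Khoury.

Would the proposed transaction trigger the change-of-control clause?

The purchase adds only to Chidi's holdings (Leila Khoury's stake shrinks), so Chidi is the only person who could newly come to control Fennick.
Chidi holds 100% of Brightwater, so Chidi controls Brightwater.
Neither Chidi nor any entity Chidi controls holds any voting interest in Fennick.
So before the transaction, Chidi does not control Fennick.
After the purchase, Chidi holds 70% of Juniper directly, and Leila Khoury's stake falls to 25%.
Chidi holds 70% of Juniper, so Chidi controls Juniper.
Juniper holds 86% of Rowan, so Chidi controls Rowan.
Rowan holds 100% of Fennick, so Chidi controls Fennick.
Chidi did not control Fennick before and does after, so the clause is triggered.

Yes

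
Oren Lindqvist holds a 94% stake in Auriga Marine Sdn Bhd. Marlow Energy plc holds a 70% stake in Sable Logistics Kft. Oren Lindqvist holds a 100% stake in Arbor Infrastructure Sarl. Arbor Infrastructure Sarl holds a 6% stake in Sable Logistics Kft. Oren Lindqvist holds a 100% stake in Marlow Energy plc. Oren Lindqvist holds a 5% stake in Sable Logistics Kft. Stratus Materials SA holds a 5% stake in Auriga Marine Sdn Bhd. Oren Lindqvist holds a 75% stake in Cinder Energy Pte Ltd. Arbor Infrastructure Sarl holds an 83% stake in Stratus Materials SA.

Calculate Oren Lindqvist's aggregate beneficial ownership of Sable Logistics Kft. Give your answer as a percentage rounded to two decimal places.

81.00%

Oren reaches Sable along 3 paths.
Via Marlow: 100% × 70% = 70%.
Via Arbor: 100% × 6% = 6%.
Direct stake: 5% = 5%.
Total: 70% + 6% + 5% = 81%.
Rounded: 81.00%.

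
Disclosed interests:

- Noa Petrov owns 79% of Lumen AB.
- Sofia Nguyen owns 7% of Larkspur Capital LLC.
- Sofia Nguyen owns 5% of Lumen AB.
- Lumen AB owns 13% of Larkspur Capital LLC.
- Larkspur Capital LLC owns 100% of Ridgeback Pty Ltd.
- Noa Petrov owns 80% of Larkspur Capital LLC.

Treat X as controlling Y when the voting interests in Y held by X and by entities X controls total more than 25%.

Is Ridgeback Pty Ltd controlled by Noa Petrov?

Noa holds 79% of Lumen, so Noa controls Lumen.
Lumen and Noa together hold 13% + 80% = 93% of Larkspur, so Noa controls Larkspur.
Larkspur holds 100% of Ridgeback, so Noa controls Ridgeback.

Yes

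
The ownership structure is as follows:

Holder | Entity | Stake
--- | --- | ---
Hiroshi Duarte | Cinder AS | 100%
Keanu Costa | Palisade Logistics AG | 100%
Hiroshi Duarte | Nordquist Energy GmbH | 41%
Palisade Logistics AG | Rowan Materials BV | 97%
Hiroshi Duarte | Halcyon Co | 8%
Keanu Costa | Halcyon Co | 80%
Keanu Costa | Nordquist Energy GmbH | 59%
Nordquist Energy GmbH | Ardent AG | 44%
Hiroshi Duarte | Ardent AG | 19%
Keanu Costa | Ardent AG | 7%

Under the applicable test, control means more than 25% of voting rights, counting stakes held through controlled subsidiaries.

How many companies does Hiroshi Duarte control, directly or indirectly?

3

Hiroshi holds 41% of Nordquist, so Hiroshi controls Nordquist.
Nordquist and Hiroshi together hold 44% + 19% = 63% of Ardent, so Hiroshi controls Ardent.
Hiroshi holds 100% of Cinder, so Hiroshi controls Cinder.
No other company's threshold is met.
Hiroshi controls 3 companies.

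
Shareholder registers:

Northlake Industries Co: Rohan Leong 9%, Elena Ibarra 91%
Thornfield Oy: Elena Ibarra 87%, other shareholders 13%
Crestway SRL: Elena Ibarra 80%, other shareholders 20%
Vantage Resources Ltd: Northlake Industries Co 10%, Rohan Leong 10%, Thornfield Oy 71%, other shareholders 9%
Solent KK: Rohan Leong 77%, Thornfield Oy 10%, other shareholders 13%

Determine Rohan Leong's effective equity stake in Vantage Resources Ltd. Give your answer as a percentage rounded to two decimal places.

Rohan reaches Vantage along 2 paths.
Via Northlake: 9% × 10% = 0.9%.
Direct stake: 10% = 10%.
Total: 0.9% + 10% = 10.9%.
Rounded: 10.90%.

10.90%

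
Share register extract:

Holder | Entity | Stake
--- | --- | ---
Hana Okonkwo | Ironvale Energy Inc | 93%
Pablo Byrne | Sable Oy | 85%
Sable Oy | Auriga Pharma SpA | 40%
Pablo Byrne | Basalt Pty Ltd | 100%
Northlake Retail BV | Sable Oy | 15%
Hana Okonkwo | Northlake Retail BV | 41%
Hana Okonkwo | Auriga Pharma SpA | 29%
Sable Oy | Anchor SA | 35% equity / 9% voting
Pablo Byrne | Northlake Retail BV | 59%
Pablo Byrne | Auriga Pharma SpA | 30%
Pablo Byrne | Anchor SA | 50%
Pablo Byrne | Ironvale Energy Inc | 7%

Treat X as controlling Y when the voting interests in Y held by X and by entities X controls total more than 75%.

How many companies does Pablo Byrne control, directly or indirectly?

Pablo holds 85% of Sable, so Pablo controls Sable.
Pablo holds 100% of Basalt, so Pablo controls Basalt.
No other company's threshold is met.
Pablo controls 2 companies.

2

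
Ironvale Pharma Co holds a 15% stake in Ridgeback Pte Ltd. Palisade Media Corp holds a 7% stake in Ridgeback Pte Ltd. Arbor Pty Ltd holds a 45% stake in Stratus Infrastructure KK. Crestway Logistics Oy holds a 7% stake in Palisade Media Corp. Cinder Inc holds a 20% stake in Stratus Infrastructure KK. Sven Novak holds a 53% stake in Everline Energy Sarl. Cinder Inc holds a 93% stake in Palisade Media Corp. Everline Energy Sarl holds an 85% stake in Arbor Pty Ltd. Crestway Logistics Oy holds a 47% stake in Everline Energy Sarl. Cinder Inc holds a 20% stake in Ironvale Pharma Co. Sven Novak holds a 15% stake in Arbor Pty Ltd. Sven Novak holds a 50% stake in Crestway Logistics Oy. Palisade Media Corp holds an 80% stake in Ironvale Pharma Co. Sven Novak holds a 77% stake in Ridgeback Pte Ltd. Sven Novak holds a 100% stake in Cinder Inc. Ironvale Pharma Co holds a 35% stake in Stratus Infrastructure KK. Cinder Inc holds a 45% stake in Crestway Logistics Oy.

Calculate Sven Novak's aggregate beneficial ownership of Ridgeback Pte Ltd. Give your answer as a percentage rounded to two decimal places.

Sven reaches Ridgeback along 8 paths.
Direct stake: 77% = 77%.
Via Cinder → Palisade: 100% × 93% × 7% = 6.51%.
Via Cinder → Crestway → Palisade: 100% × 45% × 7% × 7% = 0.2205%.
Via Crestway → Palisade: 50% × 7% × 7% = 0.245%.
Via Cinder → Palisade → Ironvale: 100% × 93% × 80% × 15% = 11.16%.
Via Cinder → Crestway → Palisade → Ironvale: 100% × 45% × 7% × 80% × 15% = 0.378%.
Via Crestway → Palisade → Ironvale: 50% × 7% × 80% × 15% = 0.42%.
Via Cinder → Ironvale: 100% × 20% × 15% = 3%.
Total: 77% + 6.51% + 0.2205% + 0.245% + 11.16% + 0.378% + 0.42% + 3% = 98.9335%.
Rounded: 98.93%.

98.93%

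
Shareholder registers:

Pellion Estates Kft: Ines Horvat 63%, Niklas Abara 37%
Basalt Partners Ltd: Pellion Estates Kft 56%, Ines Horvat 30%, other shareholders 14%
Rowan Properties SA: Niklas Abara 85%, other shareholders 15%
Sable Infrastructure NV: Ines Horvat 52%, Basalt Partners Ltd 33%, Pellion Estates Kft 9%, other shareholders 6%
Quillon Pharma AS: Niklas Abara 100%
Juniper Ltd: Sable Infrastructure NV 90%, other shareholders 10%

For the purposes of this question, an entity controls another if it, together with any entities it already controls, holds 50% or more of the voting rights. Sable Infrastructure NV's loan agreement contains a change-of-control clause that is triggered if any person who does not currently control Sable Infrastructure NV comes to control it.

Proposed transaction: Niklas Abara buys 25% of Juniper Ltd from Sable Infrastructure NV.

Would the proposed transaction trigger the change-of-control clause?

The purchase adds only to Niklas's holdings (Sable's stake shrinks), so Niklas is the only person who could newly come to control Sable.
Niklas holds 85% of Rowan, so Niklas controls Rowan.
Niklas holds 100% of Quillon, so Niklas controls Quillon.
Neither Niklas nor any entity Niklas controls holds any voting interest in Sable.
So before the transaction, Niklas does not control Sable.
After the purchase, Niklas holds 25% of Juniper directly, and Sable's stake falls to 65%.
Niklas's side now holds 25% of Juniper, not ≥ 50%, so Niklas still does not control Juniper.
After the transaction, neither Niklas nor any entity Niklas controls holds a voting interest in Sable, so Niklas still does not control it.
No new person acquires control, so the clause is not triggered.

No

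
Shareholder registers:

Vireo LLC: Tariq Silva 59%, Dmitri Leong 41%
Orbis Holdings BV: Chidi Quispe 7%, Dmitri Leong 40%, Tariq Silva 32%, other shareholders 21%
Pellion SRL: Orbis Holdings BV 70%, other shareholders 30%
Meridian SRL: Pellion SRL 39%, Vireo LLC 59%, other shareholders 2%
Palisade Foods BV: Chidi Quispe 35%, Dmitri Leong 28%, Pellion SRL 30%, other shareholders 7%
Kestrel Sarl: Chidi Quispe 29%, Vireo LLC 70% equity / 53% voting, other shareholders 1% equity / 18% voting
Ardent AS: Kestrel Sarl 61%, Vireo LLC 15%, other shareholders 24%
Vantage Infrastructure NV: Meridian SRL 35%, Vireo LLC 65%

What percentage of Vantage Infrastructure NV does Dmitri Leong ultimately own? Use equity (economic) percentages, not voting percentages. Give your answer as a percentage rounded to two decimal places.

Dmitri reaches Vantage along 3 paths.
Via Orbis → Pellion → Meridian: 40% × 70% × 39% × 35% = 3.822%.
Via Vireo → Meridian: 41% × 59% × 35% = 8.4665%.
Via Vireo: 41% × 65% = 26.65%.
Total: 3.822% + 8.4665% + 26.65% = 38.9385%.
Rounded: 38.94%.

38.94%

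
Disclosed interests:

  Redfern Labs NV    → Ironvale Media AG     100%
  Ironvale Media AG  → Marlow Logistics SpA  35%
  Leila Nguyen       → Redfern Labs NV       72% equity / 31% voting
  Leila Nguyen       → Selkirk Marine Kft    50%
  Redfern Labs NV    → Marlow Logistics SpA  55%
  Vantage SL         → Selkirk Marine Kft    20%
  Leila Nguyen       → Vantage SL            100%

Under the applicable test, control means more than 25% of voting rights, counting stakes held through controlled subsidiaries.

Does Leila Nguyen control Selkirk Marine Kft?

Leila holds 100% of Vantage, so Leila controls Vantage.
Vantage and Leila together hold 20% + 50% = 70% of Selkirk, so Leila controls Selkirk.

Yes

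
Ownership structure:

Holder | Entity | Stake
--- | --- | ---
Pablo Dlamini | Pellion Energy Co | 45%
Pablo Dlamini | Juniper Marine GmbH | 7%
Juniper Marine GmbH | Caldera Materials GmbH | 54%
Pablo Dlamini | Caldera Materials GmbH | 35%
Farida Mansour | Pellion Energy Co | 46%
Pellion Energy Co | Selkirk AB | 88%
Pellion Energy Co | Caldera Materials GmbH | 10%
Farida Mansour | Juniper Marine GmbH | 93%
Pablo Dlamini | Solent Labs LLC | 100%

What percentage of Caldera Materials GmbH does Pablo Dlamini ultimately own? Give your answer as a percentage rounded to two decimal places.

Pablo reaches Caldera along 3 paths.
Via Pellion: 45% × 10% = 4.5%.
Direct stake: 35% = 35%.
Via Juniper: 7% × 54% = 3.78%.
Total: 4.5% + 35% + 3.78% = 43.28%.

43.28%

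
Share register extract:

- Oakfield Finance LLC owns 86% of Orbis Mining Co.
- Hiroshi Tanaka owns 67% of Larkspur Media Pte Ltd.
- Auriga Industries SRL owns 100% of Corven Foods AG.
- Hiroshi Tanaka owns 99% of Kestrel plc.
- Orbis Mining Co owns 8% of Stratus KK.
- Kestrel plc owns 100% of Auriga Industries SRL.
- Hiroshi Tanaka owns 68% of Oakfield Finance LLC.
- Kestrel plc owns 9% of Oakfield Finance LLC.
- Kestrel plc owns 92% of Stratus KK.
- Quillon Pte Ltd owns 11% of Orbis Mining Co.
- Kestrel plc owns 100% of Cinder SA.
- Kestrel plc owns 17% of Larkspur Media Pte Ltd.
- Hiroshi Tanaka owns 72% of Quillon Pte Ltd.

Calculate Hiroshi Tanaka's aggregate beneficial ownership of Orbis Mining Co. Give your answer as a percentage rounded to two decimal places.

Hiroshi reaches Orbis along 3 paths.
Via Kestrel → Oakfield: 99% × 9% × 86% = 7.6626%.
Via Oakfield: 68% × 86% = 58.48%.
Via Quillon: 72% × 11% = 7.92%.
Total: 7.6626% + 58.48% + 7.92% = 74.0626%.
Rounded: 74.06%.

74.06%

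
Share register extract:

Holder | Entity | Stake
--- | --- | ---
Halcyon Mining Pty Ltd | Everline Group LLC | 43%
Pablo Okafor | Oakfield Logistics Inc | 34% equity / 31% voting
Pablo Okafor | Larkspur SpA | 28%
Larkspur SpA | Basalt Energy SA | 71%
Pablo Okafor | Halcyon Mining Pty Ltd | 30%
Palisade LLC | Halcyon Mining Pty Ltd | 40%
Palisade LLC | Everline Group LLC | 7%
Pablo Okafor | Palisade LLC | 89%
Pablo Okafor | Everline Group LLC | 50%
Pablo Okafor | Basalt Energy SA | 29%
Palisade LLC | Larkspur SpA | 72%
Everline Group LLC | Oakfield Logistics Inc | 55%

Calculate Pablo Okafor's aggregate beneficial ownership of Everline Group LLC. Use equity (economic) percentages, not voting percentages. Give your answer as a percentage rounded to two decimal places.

Pablo reaches Everline along 4 paths.
Direct stake: 50% = 50%.
Via Halcyon: 30% × 43% = 12.9%.
Via Palisade → Halcyon: 89% × 40% × 43% = 15.308%.
Via Palisade: 89% × 7% = 6.23%.
Total: 50% + 12.9% + 15.308% + 6.23% = 84.438%.
Rounded: 84.44%.

84.44%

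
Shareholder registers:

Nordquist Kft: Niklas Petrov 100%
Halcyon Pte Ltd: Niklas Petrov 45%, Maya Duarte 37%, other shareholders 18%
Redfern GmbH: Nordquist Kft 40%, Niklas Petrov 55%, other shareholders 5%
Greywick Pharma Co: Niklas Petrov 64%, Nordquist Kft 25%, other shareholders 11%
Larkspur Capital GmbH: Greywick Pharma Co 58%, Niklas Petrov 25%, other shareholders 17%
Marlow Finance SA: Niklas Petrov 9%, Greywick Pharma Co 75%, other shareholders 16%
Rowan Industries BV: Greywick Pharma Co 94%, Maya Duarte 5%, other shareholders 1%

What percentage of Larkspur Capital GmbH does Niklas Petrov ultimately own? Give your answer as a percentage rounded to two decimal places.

Niklas reaches Larkspur along 3 paths.
Via Greywick: 64% × 58% = 37.12%.
Via Nordquist → Greywick: 100% × 25% × 58% = 14.5%.
Direct stake: 25% = 25%.
Total: 37.12% + 14.5% + 25% = 76.62%.

76.62%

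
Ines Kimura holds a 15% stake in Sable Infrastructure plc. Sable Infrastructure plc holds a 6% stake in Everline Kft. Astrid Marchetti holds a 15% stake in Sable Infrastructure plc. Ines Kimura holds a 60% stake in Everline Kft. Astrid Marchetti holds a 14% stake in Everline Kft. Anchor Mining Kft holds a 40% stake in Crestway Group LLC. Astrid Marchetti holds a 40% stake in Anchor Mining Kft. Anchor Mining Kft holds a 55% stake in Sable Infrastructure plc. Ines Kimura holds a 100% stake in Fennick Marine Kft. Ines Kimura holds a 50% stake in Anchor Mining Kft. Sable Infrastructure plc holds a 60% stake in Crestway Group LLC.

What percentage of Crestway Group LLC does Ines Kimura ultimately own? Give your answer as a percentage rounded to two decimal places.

45.50%

Ines reaches Crestway along 3 paths.
Via Sable: 15% × 60% = 9%.
Via Anchor → Sable: 50% × 55% × 60% = 16.5%.
Via Anchor: 50% × 40% = 20%.
Total: 9% + 16.5% + 20% = 45.5%.
Rounded: 45.50%.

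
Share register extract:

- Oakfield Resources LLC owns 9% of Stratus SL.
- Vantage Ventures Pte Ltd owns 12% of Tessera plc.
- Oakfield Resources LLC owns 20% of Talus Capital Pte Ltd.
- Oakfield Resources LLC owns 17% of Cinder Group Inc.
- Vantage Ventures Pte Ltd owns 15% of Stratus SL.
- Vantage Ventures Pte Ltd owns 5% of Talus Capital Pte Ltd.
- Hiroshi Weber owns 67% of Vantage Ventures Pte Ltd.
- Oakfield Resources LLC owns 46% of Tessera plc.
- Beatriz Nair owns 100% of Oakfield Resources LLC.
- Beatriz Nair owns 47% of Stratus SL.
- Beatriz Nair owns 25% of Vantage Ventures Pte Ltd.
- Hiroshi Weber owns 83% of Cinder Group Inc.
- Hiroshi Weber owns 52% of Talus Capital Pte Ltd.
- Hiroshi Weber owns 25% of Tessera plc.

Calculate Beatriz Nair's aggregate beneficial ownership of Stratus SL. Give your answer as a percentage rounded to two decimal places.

Beatriz reaches Stratus along 3 paths.
Via Oakfield: 100% × 9% = 9%.
Direct stake: 47% = 47%.
Via Vantage: 25% × 15% = 3.75%.
Total: 9% + 47% + 3.75% = 59.75%.

59.75%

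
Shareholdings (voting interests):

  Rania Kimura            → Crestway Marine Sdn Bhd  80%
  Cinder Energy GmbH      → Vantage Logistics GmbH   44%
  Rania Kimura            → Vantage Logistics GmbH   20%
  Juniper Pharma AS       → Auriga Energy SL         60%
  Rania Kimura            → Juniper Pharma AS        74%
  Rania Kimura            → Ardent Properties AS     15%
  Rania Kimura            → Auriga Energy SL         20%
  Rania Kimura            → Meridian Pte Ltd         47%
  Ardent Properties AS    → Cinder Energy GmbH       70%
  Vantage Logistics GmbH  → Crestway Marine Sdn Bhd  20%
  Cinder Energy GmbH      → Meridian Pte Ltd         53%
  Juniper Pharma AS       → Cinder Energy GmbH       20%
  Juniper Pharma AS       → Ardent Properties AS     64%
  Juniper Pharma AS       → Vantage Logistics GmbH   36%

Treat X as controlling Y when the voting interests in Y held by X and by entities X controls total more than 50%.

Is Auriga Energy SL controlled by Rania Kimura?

Yes

Rania holds 74% of Juniper, so Rania controls Juniper.
Juniper and Rania together hold 60% + 20% = 80% of Auriga, so Rania controls Auriga.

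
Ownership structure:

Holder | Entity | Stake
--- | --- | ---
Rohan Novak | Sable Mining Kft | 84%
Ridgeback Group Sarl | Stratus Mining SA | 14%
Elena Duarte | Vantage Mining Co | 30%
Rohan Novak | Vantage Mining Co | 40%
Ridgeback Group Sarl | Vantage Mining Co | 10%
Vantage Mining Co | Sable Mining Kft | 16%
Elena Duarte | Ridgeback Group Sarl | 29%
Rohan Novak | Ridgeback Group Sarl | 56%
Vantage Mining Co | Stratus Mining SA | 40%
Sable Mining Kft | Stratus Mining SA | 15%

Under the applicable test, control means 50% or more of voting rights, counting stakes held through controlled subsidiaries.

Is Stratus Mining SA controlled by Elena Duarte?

Elena's largest direct stake is 30% in Vantage, which does not meet the threshold, so Elena controls no company.
Neither Elena nor any entity Elena controls holds any voting interest in Stratus.
So Elena does not control Stratus.

No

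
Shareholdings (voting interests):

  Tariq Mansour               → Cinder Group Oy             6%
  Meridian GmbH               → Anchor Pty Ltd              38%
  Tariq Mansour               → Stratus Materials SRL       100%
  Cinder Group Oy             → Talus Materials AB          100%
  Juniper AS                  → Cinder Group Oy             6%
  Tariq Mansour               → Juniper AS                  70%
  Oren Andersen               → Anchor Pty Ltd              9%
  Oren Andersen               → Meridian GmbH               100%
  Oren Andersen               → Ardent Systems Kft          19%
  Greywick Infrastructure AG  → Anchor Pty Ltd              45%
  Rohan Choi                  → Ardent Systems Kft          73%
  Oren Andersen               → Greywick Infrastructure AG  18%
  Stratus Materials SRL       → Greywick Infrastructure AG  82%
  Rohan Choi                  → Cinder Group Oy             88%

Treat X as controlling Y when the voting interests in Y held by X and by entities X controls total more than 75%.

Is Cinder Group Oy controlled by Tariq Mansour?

Tariq holds 100% of Stratus, so Tariq controls Stratus.
Stratus holds 82% of Greywick, so Tariq controls Greywick.
In Cinder, Tariq's side holds only 6%, not > 75%.
So Tariq does not control Cinder.

No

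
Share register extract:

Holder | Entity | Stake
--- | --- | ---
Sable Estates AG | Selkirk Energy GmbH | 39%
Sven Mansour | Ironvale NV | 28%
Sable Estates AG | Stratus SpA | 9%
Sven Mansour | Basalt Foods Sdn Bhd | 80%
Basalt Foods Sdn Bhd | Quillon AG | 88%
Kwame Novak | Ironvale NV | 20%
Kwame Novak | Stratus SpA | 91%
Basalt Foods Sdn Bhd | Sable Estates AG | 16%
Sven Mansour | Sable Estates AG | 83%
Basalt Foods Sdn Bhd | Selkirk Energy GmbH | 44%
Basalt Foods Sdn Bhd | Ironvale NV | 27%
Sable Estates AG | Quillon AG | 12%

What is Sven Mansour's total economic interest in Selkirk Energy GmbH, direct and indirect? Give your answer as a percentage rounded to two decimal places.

Sven reaches Selkirk along 3 paths.
Via Sable: 83% × 39% = 32.37%.
Via Basalt → Sable: 80% × 16% × 39% = 4.992%.
Via Basalt: 80% × 44% = 35.2%.
Total: 32.37% + 4.992% + 35.2% = 72.562%.
Rounded: 72.56%.

72.56%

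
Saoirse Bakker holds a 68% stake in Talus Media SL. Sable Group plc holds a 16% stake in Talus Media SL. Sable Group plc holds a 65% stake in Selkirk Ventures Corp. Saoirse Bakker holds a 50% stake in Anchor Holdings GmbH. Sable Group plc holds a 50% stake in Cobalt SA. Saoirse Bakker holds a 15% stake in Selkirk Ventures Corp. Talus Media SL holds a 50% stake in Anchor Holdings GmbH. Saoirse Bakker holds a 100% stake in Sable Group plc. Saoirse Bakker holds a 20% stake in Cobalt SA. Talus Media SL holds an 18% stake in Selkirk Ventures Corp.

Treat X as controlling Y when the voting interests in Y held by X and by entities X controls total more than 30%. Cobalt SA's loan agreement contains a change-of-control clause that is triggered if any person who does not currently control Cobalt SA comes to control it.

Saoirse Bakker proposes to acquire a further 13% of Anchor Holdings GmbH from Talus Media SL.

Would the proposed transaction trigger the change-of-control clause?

No

The purchase adds only to Saoirse's holdings (Talus's stake shrinks), so Saoirse is the only person who could newly come to control Cobalt.
Saoirse holds 100% of Sable, so Saoirse controls Sable.
Sable and Saoirse together hold 50% + 20% = 70% of Cobalt, so Saoirse controls Cobalt.
So Saoirse already controls Cobalt before the transaction.
After the purchase, Saoirse's direct stake in Anchor rises to 50% + 13% = 63%, and Talus's stake falls to 37%.
Saoirse controlled Cobalt already, so this is not a new person acquiring control; every other person's position is unchanged or reduced.
No new person acquires control, so the clause is not triggered.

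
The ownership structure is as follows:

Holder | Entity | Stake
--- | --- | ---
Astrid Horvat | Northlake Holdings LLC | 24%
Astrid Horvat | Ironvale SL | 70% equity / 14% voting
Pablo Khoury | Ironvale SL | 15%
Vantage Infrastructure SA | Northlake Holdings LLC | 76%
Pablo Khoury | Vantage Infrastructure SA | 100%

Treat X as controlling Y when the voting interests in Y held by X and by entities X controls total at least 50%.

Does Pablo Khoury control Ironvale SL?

Pablo holds 100% of Vantage, so Pablo controls Vantage.
Vantage holds 76% of Northlake, so Pablo controls Northlake.
In Ironvale, Pablo's side holds only 15%, not ≥ 50%.
So Pablo does not control Ironvale.

No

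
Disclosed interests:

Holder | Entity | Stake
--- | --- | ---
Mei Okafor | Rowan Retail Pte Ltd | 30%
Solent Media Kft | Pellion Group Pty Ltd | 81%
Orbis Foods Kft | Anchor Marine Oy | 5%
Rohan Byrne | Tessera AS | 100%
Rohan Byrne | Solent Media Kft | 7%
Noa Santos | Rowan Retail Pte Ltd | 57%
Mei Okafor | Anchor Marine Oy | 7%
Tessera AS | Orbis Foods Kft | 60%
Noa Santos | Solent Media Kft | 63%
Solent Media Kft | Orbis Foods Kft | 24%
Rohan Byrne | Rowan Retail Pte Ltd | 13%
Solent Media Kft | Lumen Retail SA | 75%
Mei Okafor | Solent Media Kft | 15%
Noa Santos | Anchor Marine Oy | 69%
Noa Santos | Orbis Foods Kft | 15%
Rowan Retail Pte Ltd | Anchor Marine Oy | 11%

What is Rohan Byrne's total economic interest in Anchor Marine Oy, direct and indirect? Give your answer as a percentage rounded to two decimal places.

Rohan reaches Anchor along 3 paths.
Via Rowan: 13% × 11% = 1.43%.
Via Solent → Orbis: 7% × 24% × 5% = 0.084%.
Via Tessera → Orbis: 100% × 60% × 5% = 3%.
Total: 1.43% + 0.084% + 3% = 4.514%.
Rounded: 4.51%.

4.51%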